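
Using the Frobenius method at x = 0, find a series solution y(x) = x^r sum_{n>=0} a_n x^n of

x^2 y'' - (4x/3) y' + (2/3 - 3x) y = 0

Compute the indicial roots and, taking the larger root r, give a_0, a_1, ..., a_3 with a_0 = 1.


Write in Frobenius form y'' + (p(x)/x) y' + (q(x)/x^2) y = 0:
  p(x) = -4/3,  q(x) = 2/3 - 3x.
Indicial equation: r(r-1) + (-4/3) r + (2/3) = 0 -> roots r_1 = 2, r_2 = 1/3.
Take r = r_1 = 2. Let y(x) = x^r sum_{n>=0} a_n x^n with a_0 = 1.
Substitute y = x^r sum a_n x^n and match x^{r+n}. The recurrence is
  D(n) a_n - 3 a_{n-1} = 0,  where D(n) = (r+n)(r+n-1) + (-4/3)(r+n) + (2/3).
  a_n = 3 / D(n) * a_{n-1}.
Since the indicial polynomial factors as (r - r_1)(r - r_2), D(n) = (r_1 + n - r_1)(r_1 + n - r_2) = n(n + 5/3).
Evaluating step by step (a_0 = 1):
  n = 1: D(1) = 1(1 + 5/3) = 8/3; numerator = 3(1) = 3; a_1 = (3)/(8/3) = 9/8
  n = 2: D(2) = 2(2 + 5/3) = 22/3; numerator = 3(9/8) = 27/8; a_2 = (27/8)/(22/3) = 81/176
  n = 3: D(3) = 3(3 + 5/3) = 14; numerator = 3(81/176) = 243/176; a_3 = (243/176)/(14) = 243/2464

r = 2; a_0 = 1; a_1 = 9/8; a_2 = 81/176; a_3 = 243/2464


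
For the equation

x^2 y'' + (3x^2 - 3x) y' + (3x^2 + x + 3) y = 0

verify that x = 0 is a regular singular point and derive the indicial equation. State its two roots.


Divide by x^2 to reach normal form y'' + P_1(x) y' + P_2(x) y = 0 with P_1(x) = 3 - 3/x and P_2(x) = 3 + 1/x + 3/x^2.
x = 0 is a singular point because the y'-coefficient 3 - 3/x has a pole at x = 0 and the y-coefficient 3 + 1/x + 3/x^2 has a pole at x = 0.
It is a regular singular point because x P_1(x) = p(x) = 3x - 3 and x^2 P_2(x) = q(x) = 3x^2 + x + 3 are polynomials, hence analytic at x = 0.
p(0) = -3,  q(0) = 3.
Indicial equation: r(r-1) + p(0) r + q(0) = 0, i.e. r^2 + (p(0) - 1) r + q(0) = 0, i.e. r^2 - 4 r + 3 = 0.
Discriminant: (-4)^2 - 4(3) = 4, so r = (4 ± 2)/2.
Solving: r_1 = 3, r_2 = 1.

indicial: r^2 - 4 r + 3 = 0; roots r_1 = 3, r_2 = 1


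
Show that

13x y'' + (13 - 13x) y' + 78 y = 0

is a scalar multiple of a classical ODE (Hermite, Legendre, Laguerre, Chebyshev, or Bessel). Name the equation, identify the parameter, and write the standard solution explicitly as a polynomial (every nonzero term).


All three coefficients share the factor 13; dividing through by 13 gives  x y'' + (1 - x) y' + 6 y = 0.
This matches the Laguerre equation x y'' + (1 - x) y' + n y = 0 with n = 6; the polynomial solution is L_6(x).
With y = sum_k a_k x^k, matching x^k gives (k+1)k a_{k+1} + (k+1) a_{k+1} - k a_k + n a_k = 0, i.e. (k+1)^2 a_{k+1} = (k - n) a_k = (k - 6) a_k. The right side vanishes at k = 6, so the series terminates at degree 6.
Standard normalization L_n(0) = 1 gives a_0 = 1. Work upward with a_{k+1} = (k - 6) a_k / (k+1)^2:
  a_1 = (0 - 6)(1) / 1^2 = -6/1 = -6
  a_2 = (1 - 6)(-6) / 2^2 = 30/4 = 15/2
  a_3 = (2 - 6)(15/2) / 3^2 = -30/9 = -10/3
  a_4 = (3 - 6)(-10/3) / 4^2 = 10/16 = 5/8
  a_5 = (4 - 6)(5/8) / 5^2 = (-5/4)/25 = -1/20
  a_6 = (5 - 6)(-1/20) / 6^2 = (1/20)/36 = 1/720
Hence L_6(x) = x^6/720 - x^5/20 + 5 x^4/8 - 10 x^3/3 + 15 x^2/2 - 6 x + 1.

L_6(x); series = x^6/720 - x^5/20 + 5 x^4/8 - 10 x^3/3 + 15 x^2/2 - 6 x + 1


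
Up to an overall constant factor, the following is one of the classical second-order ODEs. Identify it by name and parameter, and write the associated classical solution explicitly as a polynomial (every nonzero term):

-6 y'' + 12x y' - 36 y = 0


All three coefficients share the factor -6; dividing through by -6 gives  y'' - 2x y' + 6 y = 0.
This matches the Hermite equation y'' - 2x y' + 2n y = 0 with 2n = 6, so n = 3; the polynomial solution is H_3(x).
With y = sum_k a_k x^k, matching x^k gives (k+2)(k+1) a_{k+2} = 2(k - n) a_k = 2(k - 3) a_k. The right side vanishes at k = 3, so the series with the parity of 3 terminates at degree 3.
Standard normalization: leading coefficient of H_n is 2^n, so a_3 = 2^3 = 8. Work downward with a_k = (k+1)(k+2) a_{k+2} / (2(k - n)):
  a_1 = (2)(3)(8) / (2(1 - 3)) = 48/(-4) = -12
Hence H_3(x) = 8 x^3 - 12 x.

H_3(x); series = 8 x^3 - 12 x


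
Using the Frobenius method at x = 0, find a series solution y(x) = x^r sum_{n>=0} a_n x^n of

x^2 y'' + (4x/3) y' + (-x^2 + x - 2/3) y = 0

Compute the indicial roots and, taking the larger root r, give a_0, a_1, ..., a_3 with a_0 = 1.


Write in Frobenius form y'' + (p(x)/x) y' + (q(x)/x^2) y = 0:
  p(x) = 4/3,  q(x) = -x^2 + x - 2/3.
Indicial equation: r(r-1) + (4/3) r + (-2/3) = 0 -> roots r_1 = 2/3, r_2 = -1.
Take r = r_1 = 2/3. Let y(x) = x^r sum_{n>=0} a_n x^n with a_0 = 1.
Substitute y = x^r sum a_n x^n and match x^{r+n}. The recurrence is
  D(n) a_n + 1 a_{n-1} - 1 a_{n-2} = 0,  where D(n) = (r+n)(r+n-1) + (4/3)(r+n) + (-2/3).
  a_n = [-1 a_{n-1} + 1 a_{n-2}] / D(n).
Since the indicial polynomial factors as (r - r_1)(r - r_2), D(n) = (r_1 + n - r_1)(r_1 + n - r_2) = n(n + 5/3).
Evaluating step by step (a_0 = 1):
  n = 1: D(1) = 1(1 + 5/3) = 8/3; numerator = -1(1) = -1; a_1 = (-1)/(8/3) = -3/8
  n = 2: D(2) = 2(2 + 5/3) = 22/3; numerator = -1(-3/8) + 1(1) = 11/8; a_2 = (11/8)/(22/3) = 3/16
  n = 3: D(3) = 3(3 + 5/3) = 14; numerator = -1(3/16) + 1(-3/8) = -9/16; a_3 = (-9/16)/(14) = -9/224

r = 2/3; a_0 = 1; a_1 = -3/8; a_2 = 3/16; a_3 = -9/224


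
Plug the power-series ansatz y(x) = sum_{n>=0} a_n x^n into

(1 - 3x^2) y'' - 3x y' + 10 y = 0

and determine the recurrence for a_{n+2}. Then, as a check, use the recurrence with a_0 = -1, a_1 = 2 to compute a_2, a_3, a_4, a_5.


Substitute y = sum_n a_n x^n.
(1 - 3 x^2) y'' contributes (n+2)(n+1) a_{n+2} - 3 n(n-1) a_n at x^n.
-3 x y'(x) contributes -3 n a_n at x^n.
10 y(x) contributes 10 a_n at x^n.
Matching x^n: (n+2)(n+1) a_{n+2} + (-3 n(n-1) - 3 n + 10) a_n = 0.
Thus a_{n+2} = (3 n(n-1) + 3 n - 10) / ((n+1)(n+2)) * a_n.

Check with a_0 = -1, a_1 = 2 (apply the recurrence for n = 0, 1, 2, 3): a_0 = -1, a_1 = 2, a_2 = 5, a_3 = -7/3, a_4 = 5/6, a_5 = -119/60.

a_(n+2) = (3 n(n-1) + 3 n - 10) / ((n+1)(n+2)) * a_n; check: a_0 = -1, a_1 = 2, a_2 = 5, a_3 = -7/3, a_4 = 5/6, a_5 = -119/60


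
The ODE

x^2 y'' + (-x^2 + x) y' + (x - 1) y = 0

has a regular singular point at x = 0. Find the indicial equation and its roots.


Divide by x^2 to reach normal form y'' + P_1(x) y' + P_2(x) y = 0 with P_1(x) = -1 + 1/x and P_2(x) = 1/x - 1/x^2.
x = 0 is a singular point because the y'-coefficient -1 + 1/x has a pole at x = 0 and the y-coefficient 1/x - 1/x^2 has a pole at x = 0.
It is a regular singular point because x P_1(x) = p(x) = 1 - x and x^2 P_2(x) = q(x) = x - 1 are polynomials, hence analytic at x = 0.
p(0) = 1,  q(0) = -1.
Indicial equation: r(r-1) + p(0) r + q(0) = 0, i.e. r^2 + (p(0) - 1) r + q(0) = 0, i.e. r^2 - 1 = 0.
Discriminant: (0)^2 - 4(-1) = 4, so r = (0 ± 2)/2.
Solving: r_1 = 1, r_2 = -1.

indicial: r^2 - 1 = 0; roots r_1 = 1, r_2 = -1


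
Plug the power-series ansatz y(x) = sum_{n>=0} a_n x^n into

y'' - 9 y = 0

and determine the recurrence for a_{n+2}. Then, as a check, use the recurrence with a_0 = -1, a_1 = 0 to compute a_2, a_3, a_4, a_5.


Substitute y = sum_n a_n x^n into y'' + (const) y = 0.
y''(x) = sum_{n>=0} (n+2)(n+1) a_{n+2} x^n.
The ODE becomes sum_n [(n+2)(n+1) a_{n+2} - 9 a_n] x^n = 0.
Setting each coefficient to zero gives the recurrence:
  (n+2)(n+1) a_{n+2} - 9 a_n = 0,
  a_{n+2} = 9 / ((n+1)(n+2)) a_n.

Check with a_0 = -1, a_1 = 0 (apply the recurrence for n = 0, 1, 2, 3): a_0 = -1, a_1 = 0, a_2 = -9/2, a_3 = 0, a_4 = -27/8, a_5 = 0.

a_{n+2} = 9/((n+1)(n+2)) * a_n; check: a_0 = -1, a_1 = 0, a_2 = -9/2, a_3 = 0, a_4 = -27/8, a_5 = 0


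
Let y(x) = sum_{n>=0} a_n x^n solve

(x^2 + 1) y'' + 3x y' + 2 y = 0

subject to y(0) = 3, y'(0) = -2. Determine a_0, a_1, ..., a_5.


Ansatz: y(x) = sum_{n>=0} a_n x^n, so y'(x) = sum_{n>=1} n a_n x^(n-1) and y''(x) = sum_{n>=2} n(n-1) a_n x^(n-2).
Substitute into P(x) y'' + Q(x) y' + R(x) y = 0 with P(x) = x^2 + 1, Q(x) = 3x, R(x) = 2, and match powers of x.
Initial conditions: a_0 = 3, a_1 = -2.
Setting the coefficient of each power of x to zero and solving order by order (substituting the coefficients already found):
  x^0: 2 a_2 + 2 a_0 = 0  ->  2 a_2 = -2 a_0 = -6  ->  a_2 = -3
  x^1: 6 a_3 + 5 a_1 = 0  ->  6 a_3 = -5 a_1 = 10  ->  a_3 = 5/3
  x^2: 12 a_4 + 10 a_2 = 0  ->  12 a_4 = -10 a_2 = 30  ->  a_4 = 5/2
  x^3: 20 a_5 + 17 a_3 = 0  ->  20 a_5 = -17 a_3 = -85/3  ->  a_5 = -17/12
Truncated series: y(x) = 3 - 2 x - 3 x^2 + (5/3) x^3 + (5/2) x^4 - (17/12) x^5 + O(x^6).

a_0 = 3; a_1 = -2; a_2 = -3; a_3 = 5/3; a_4 = 5/2; a_5 = -17/12


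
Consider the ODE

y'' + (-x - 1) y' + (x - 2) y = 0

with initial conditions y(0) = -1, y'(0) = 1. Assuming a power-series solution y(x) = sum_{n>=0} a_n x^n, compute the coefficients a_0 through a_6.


Ansatz: y(x) = sum_{n>=0} a_n x^n, so y'(x) = sum_{n>=1} n a_n x^(n-1) and y''(x) = sum_{n>=2} n(n-1) a_n x^(n-2).
Substitute into P(x) y'' + Q(x) y' + R(x) y = 0 with P(x) = 1, Q(x) = -x - 1, R(x) = x - 2, and match powers of x.
Initial conditions: a_0 = -1, a_1 = 1.
Setting the coefficient of each power of x to zero and solving order by order (substituting the coefficients already found):
  x^0: 2 a_2 - a_1 - 2 a_0 = 0  ->  2 a_2 = a_1 + 2 a_0 = -1  ->  a_2 = -1/2
  x^1: 6 a_3 - 2 a_2 - 3 a_1 + a_0 = 0  ->  6 a_3 = 2 a_2 + 3 a_1 - a_0 = 3  ->  a_3 = 1/2
  x^2: 12 a_4 - 3 a_3 - 4 a_2 + a_1 = 0  ->  12 a_4 = 3 a_3 + 4 a_2 - a_1 = -3/2  ->  a_4 = -1/8
  x^3: 20 a_5 - 4 a_4 - 5 a_3 + a_2 = 0  ->  20 a_5 = 4 a_4 + 5 a_3 - a_2 = 5/2  ->  a_5 = 1/8
  x^4: 30 a_6 - 5 a_5 - 6 a_4 + a_3 = 0  ->  30 a_6 = 5 a_5 + 6 a_4 - a_3 = -5/8  ->  a_6 = -1/48
Truncated series: y(x) = -1 + x - (1/2) x^2 + (1/2) x^3 - (1/8) x^4 + (1/8) x^5 - (1/48) x^6 + O(x^7).

a_0 = -1; a_1 = 1; a_2 = -1/2; a_3 = 1/2; a_4 = -1/8; a_5 = 1/8; a_6 = -1/48


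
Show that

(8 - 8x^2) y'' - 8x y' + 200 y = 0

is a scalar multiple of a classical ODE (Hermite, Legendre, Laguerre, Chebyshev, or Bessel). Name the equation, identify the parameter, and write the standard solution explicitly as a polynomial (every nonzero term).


All three coefficients share the factor 8; dividing through by 8 gives  (1 - x^2) y'' - x y' + 25 y = 0.
This matches the Chebyshev equation (1 - x^2) y'' - x y' + n^2 y = 0 (note the -x y' term, not -2x y') with n^2 = 25, so n = 5; the polynomial solution is T_5(x).
With y = sum_k a_k x^k, matching x^k gives (k+2)(k+1) a_{k+2} = (k^2 - n^2) a_k = (k - 5)(k + 5) a_k. The right side vanishes at k = 5, so the series with the parity of 5 terminates at degree 5.
Standard normalization: leading coefficient of T_n is 2^(n-1), so a_5 = 2^4 = 16. Work downward with a_k = (k+1)(k+2) a_{k+2} / ((k - 5)(k + 5)):
  a_3 = (4)(5)(16) / ((3 - 5)(3 + 5)) = 320/(-16) = -20
  a_1 = (2)(3)(-20) / ((1 - 5)(1 + 5)) = -120/(-24) = 5
Hence T_5(x) = 16 x^5 - 20 x^3 + 5 x.

T_5(x); series = 16 x^5 - 20 x^3 + 5 x


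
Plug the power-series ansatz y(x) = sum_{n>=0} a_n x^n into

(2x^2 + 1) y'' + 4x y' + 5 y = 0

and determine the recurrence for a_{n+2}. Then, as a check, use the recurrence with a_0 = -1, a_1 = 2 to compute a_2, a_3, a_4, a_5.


Substitute y = sum_n a_n x^n.
(1 + 2 x^2) y'' contributes (n+2)(n+1) a_{n+2} + 2 n(n-1) a_n at x^n.
4 x y'(x) contributes 4 n a_n at x^n.
5 y(x) contributes 5 a_n at x^n.
Matching x^n: (n+2)(n+1) a_{n+2} + (2 n(n-1) + 4 n + 5) a_n = 0.
Thus a_{n+2} = (-2 n(n-1) - 4 n - 5) / ((n+1)(n+2)) * a_n.

Check with a_0 = -1, a_1 = 2 (apply the recurrence for n = 0, 1, 2, 3): a_0 = -1, a_1 = 2, a_2 = 5/2, a_3 = -3, a_4 = -85/24, a_5 = 87/20.

a_(n+2) = (-2 n(n-1) - 4 n - 5) / ((n+1)(n+2)) * a_n; check: a_0 = -1, a_1 = 2, a_2 = 5/2, a_3 = -3, a_4 = -85/24, a_5 = 87/20


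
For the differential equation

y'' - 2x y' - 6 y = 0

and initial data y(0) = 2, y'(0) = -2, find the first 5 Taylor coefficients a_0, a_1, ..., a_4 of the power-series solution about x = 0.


Ansatz: y(x) = sum_{n>=0} a_n x^n, so y'(x) = sum_{n>=1} n a_n x^(n-1) and y''(x) = sum_{n>=2} n(n-1) a_n x^(n-2).
Substitute into P(x) y'' + Q(x) y' + R(x) y = 0 with P(x) = 1, Q(x) = -2x, R(x) = -6, and match powers of x.
Initial conditions: a_0 = 2, a_1 = -2.
Setting the coefficient of each power of x to zero and solving order by order (substituting the coefficients already found):
  x^0: 2 a_2 - 6 a_0 = 0  ->  2 a_2 = 6 a_0 = 12  ->  a_2 = 6
  x^1: 6 a_3 - 8 a_1 = 0  ->  6 a_3 = 8 a_1 = -16  ->  a_3 = -8/3
  x^2: 12 a_4 - 10 a_2 = 0  ->  12 a_4 = 10 a_2 = 60  ->  a_4 = 5
Truncated series: y(x) = 2 - 2 x + 6 x^2 - (8/3) x^3 + 5 x^4 + O(x^5).

a_0 = 2; a_1 = -2; a_2 = 6; a_3 = -8/3; a_4 = 5


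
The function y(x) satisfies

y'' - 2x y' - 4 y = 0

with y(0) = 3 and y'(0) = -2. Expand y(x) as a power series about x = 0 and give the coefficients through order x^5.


Ansatz: y(x) = sum_{n>=0} a_n x^n, so y'(x) = sum_{n>=1} n a_n x^(n-1) and y''(x) = sum_{n>=2} n(n-1) a_n x^(n-2).
Substitute into P(x) y'' + Q(x) y' + R(x) y = 0 with P(x) = 1, Q(x) = -2x, R(x) = -4, and match powers of x.
Initial conditions: a_0 = 3, a_1 = -2.
Setting the coefficient of each power of x to zero and solving order by order (substituting the coefficients already found):
  x^0: 2 a_2 - 4 a_0 = 0  ->  2 a_2 = 4 a_0 = 12  ->  a_2 = 6
  x^1: 6 a_3 - 6 a_1 = 0  ->  6 a_3 = 6 a_1 = -12  ->  a_3 = -2
  x^2: 12 a_4 - 8 a_2 = 0  ->  12 a_4 = 8 a_2 = 48  ->  a_4 = 4
  x^3: 20 a_5 - 10 a_3 = 0  ->  20 a_5 = 10 a_3 = -20  ->  a_5 = -1
Truncated series: y(x) = 3 - 2 x + 6 x^2 - 2 x^3 + 4 x^4 - x^5 + O(x^6).

a_0 = 3; a_1 = -2; a_2 = 6; a_3 = -2; a_4 = 4; a_5 = -1


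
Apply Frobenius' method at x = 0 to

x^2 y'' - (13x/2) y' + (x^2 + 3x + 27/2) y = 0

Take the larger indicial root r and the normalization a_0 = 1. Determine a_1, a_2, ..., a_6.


Write in Frobenius form y'' + (p(x)/x) y' + (q(x)/x^2) y = 0:
  p(x) = -13/2,  q(x) = x^2 + 3x + 27/2.
Indicial equation: r(r-1) + (-13/2) r + (27/2) = 0 -> roots r_1 = 9/2, r_2 = 3.
Take r = r_1 = 9/2. Let y(x) = x^r sum_{n>=0} a_n x^n with a_0 = 1.
Substitute y = x^r sum a_n x^n and match x^{r+n}. The recurrence is
  D(n) a_n + 3 a_{n-1} + 1 a_{n-2} = 0,  where D(n) = (r+n)(r+n-1) + (-13/2)(r+n) + (27/2).
  a_n = [-3 a_{n-1} - 1 a_{n-2}] / D(n).
Since the indicial polynomial factors as (r - r_1)(r - r_2), D(n) = (r_1 + n - r_1)(r_1 + n - r_2) = n(n + 3/2).
Evaluating step by step (a_0 = 1):
  n = 1: D(1) = 1(1 + 3/2) = 5/2; numerator = -3(1) = -3; a_1 = (-3)/(5/2) = -6/5
  n = 2: D(2) = 2(2 + 3/2) = 7; numerator = -3(-6/5) - 1(1) = 13/5; a_2 = (13/5)/(7) = 13/35
  n = 3: D(3) = 3(3 + 3/2) = 27/2; numerator = -3(13/35) - 1(-6/5) = 3/35; a_3 = (3/35)/(27/2) = 2/315
  n = 4: D(4) = 4(4 + 3/2) = 22; numerator = -3(2/315) - 1(13/35) = -41/105; a_4 = (-41/105)/(22) = -41/2310
  n = 5: D(5) = 5(5 + 3/2) = 65/2; numerator = -3(-41/2310) - 1(2/315) = 65/1386; a_5 = (65/1386)/(65/2) = 1/693
  n = 6: D(6) = 6(6 + 3/2) = 45; numerator = -3(1/693) - 1(-41/2310) = 31/2310; a_6 = (31/2310)/(45) = 31/103950

r = 9/2; a_0 = 1; a_1 = -6/5; a_2 = 13/35; a_3 = 2/315; a_4 = -41/2310; a_5 = 1/693; a_6 = 31/103950


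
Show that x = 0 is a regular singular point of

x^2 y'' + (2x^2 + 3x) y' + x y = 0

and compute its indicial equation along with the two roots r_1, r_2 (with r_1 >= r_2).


Divide by x^2 to reach normal form y'' + P_1(x) y' + P_2(x) y = 0 with P_1(x) = 2 + 3/x and P_2(x) = 1/x.
x = 0 is a singular point because the y'-coefficient 2 + 3/x has a pole at x = 0 and the y-coefficient 1/x has a pole at x = 0.
It is a regular singular point because x P_1(x) = p(x) = 2x + 3 and x^2 P_2(x) = q(x) = x are polynomials, hence analytic at x = 0.
p(0) = 3,  q(0) = 0.
Indicial equation: r(r-1) + p(0) r + q(0) = 0, i.e. r^2 + (p(0) - 1) r + q(0) = 0, i.e. r^2 + 2 r = 0.
Discriminant: (2)^2 - 4(0) = 4, so r = (-2 ± 2)/2.
Solving: r_1 = 0, r_2 = -2.

indicial: r^2 + 2 r = 0; roots r_1 = 0, r_2 = -2


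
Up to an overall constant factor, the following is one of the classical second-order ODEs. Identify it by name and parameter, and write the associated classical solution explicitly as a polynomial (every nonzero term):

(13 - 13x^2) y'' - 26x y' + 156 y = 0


All three coefficients share the factor 13; dividing through by 13 gives  (1 - x^2) y'' - 2x y' + 12 y = 0.
This matches the Legendre equation (1 - x^2) y'' - 2x y' + n(n+1) y = 0 (note the -2x y' term) with n(n+1) = 12, so n = 3; the polynomial solution is P_3(x).
With y = sum_k a_k x^k, matching x^k gives (k+2)(k+1) a_{k+2} = [k(k+1) - n(n+1)] a_k = (k - 3)(k + 4) a_k. The right side vanishes at k = 3, so the series with the parity of 3 terminates at degree 3.
Standard normalization (P_n(1) = 1): leading coefficient (2n)!/(2^n (n!)^2) = 720/(8*36) = 5/2, so a_3 = 5/2. Work downward with a_k = (k+1)(k+2) a_{k+2} / ((k - 3)(k + 4)):
  a_1 = (2)(3)(5/2) / ((1 - 3)(1 + 4)) = 15/(-10) = -3/2
Hence P_3(x) = 5 x^3/2 - 3 x/2.

P_3(x); series = 5 x^3/2 - 3 x/2


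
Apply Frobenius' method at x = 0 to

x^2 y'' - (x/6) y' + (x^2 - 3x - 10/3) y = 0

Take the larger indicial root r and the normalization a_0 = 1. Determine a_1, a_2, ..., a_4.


Write in Frobenius form y'' + (p(x)/x) y' + (q(x)/x^2) y = 0:
  p(x) = -1/6,  q(x) = x^2 - 3x - 10/3.
Indicial equation: r(r-1) + (-1/6) r + (-10/3) = 0 -> roots r_1 = 5/2, r_2 = -4/3.
Take r = r_1 = 5/2. Let y(x) = x^r sum_{n>=0} a_n x^n with a_0 = 1.
Substitute y = x^r sum a_n x^n and match x^{r+n}. The recurrence is
  D(n) a_n - 3 a_{n-1} + 1 a_{n-2} = 0,  where D(n) = (r+n)(r+n-1) + (-1/6)(r+n) + (-10/3).
  a_n = [3 a_{n-1} - 1 a_{n-2}] / D(n).
Since the indicial polynomial factors as (r - r_1)(r - r_2), D(n) = (r_1 + n - r_1)(r_1 + n - r_2) = n(n + 23/6).
Evaluating step by step (a_0 = 1):
  n = 1: D(1) = 1(1 + 23/6) = 29/6; numerator = 3(1) = 3; a_1 = (3)/(29/6) = 18/29
  n = 2: D(2) = 2(2 + 23/6) = 35/3; numerator = 3(18/29) - 1(1) = 25/29; a_2 = (25/29)/(35/3) = 15/203
  n = 3: D(3) = 3(3 + 23/6) = 41/2; numerator = 3(15/203) - 1(18/29) = -81/203; a_3 = (-81/203)/(41/2) = -162/8323
  n = 4: D(4) = 4(4 + 23/6) = 94/3; numerator = 3(-162/8323) - 1(15/203) = -1101/8323; a_4 = (-1101/8323)/(94/3) = -3303/782362

r = 5/2; a_0 = 1; a_1 = 18/29; a_2 = 15/203; a_3 = -162/8323; a_4 = -3303/782362


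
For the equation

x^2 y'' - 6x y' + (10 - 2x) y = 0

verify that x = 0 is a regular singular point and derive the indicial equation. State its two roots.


Divide by x^2 to reach normal form y'' + P_1(x) y' + P_2(x) y = 0 with P_1(x) = -6/x and P_2(x) = -2/x + 10/x^2.
x = 0 is a singular point because the y'-coefficient -6/x has a pole at x = 0 and the y-coefficient -2/x + 10/x^2 has a pole at x = 0.
It is a regular singular point because x P_1(x) = p(x) = -6 and x^2 P_2(x) = q(x) = 10 - 2x are polynomials, hence analytic at x = 0.
p(0) = -6,  q(0) = 10.
Indicial equation: r(r-1) + p(0) r + q(0) = 0, i.e. r^2 + (p(0) - 1) r + q(0) = 0, i.e. r^2 - 7 r + 10 = 0.
Discriminant: (-7)^2 - 4(10) = 9, so r = (7 ± 3)/2.
Solving: r_1 = 5, r_2 = 2.

indicial: r^2 - 7 r + 10 = 0; roots r_1 = 5, r_2 = 2


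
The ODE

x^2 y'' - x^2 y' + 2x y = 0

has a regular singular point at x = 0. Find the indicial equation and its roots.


Divide by x^2 to reach normal form y'' + P_1(x) y' + P_2(x) y = 0 with P_1(x) = -1 and P_2(x) = 2/x.
x = 0 is a singular point because the y-coefficient 2/x has a pole at x = 0.
It is a regular singular point because x P_1(x) = p(x) = -x and x^2 P_2(x) = q(x) = 2x are polynomials, hence analytic at x = 0.
p(0) = 0,  q(0) = 0.
Indicial equation: r(r-1) + p(0) r + q(0) = 0, i.e. r^2 + (p(0) - 1) r + q(0) = 0, i.e. r^2 - 1 r = 0.
Discriminant: (-1)^2 - 4(0) = 1, so r = (1 ± 1)/2.
Solving: r_1 = 1, r_2 = 0.

indicial: r^2 - 1 r = 0; roots r_1 = 1, r_2 = 0


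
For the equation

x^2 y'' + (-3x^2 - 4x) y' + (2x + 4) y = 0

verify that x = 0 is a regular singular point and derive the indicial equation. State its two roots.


Divide by x^2 to reach normal form y'' + P_1(x) y' + P_2(x) y = 0 with P_1(x) = -3 - 4/x and P_2(x) = 2/x + 4/x^2.
x = 0 is a singular point because the y'-coefficient -3 - 4/x has a pole at x = 0 and the y-coefficient 2/x + 4/x^2 has a pole at x = 0.
It is a regular singular point because x P_1(x) = p(x) = -3x - 4 and x^2 P_2(x) = q(x) = 2x + 4 are polynomials, hence analytic at x = 0.
p(0) = -4,  q(0) = 4.
Indicial equation: r(r-1) + p(0) r + q(0) = 0, i.e. r^2 + (p(0) - 1) r + q(0) = 0, i.e. r^2 - 5 r + 4 = 0.
Discriminant: (-5)^2 - 4(4) = 9, so r = (5 ± 3)/2.
Solving: r_1 = 4, r_2 = 1.

indicial: r^2 - 5 r + 4 = 0; roots r_1 = 4, r_2 = 1


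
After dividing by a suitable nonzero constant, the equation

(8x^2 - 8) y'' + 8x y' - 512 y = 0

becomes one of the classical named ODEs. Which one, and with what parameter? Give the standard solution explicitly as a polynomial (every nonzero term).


All three coefficients share the factor -8; dividing through by -8 gives  (1 - x^2) y'' - x y' + 64 y = 0.
This matches the Chebyshev equation (1 - x^2) y'' - x y' + n^2 y = 0 (note the -x y' term, not -2x y') with n^2 = 64, so n = 8; the polynomial solution is T_8(x).
With y = sum_k a_k x^k, matching x^k gives (k+2)(k+1) a_{k+2} = (k^2 - n^2) a_k = (k - 8)(k + 8) a_k. The right side vanishes at k = 8, so the series with the parity of 8 terminates at degree 8.
Standard normalization: leading coefficient of T_n is 2^(n-1), so a_8 = 2^7 = 128. Work downward with a_k = (k+1)(k+2) a_{k+2} / ((k - 8)(k + 8)):
  a_6 = (7)(8)(128) / ((6 - 8)(6 + 8)) = 7168/(-28) = -256
  a_4 = (5)(6)(-256) / ((4 - 8)(4 + 8)) = -7680/(-48) = 160
  a_2 = (3)(4)(160) / ((2 - 8)(2 + 8)) = 1920/(-60) = -32
  a_0 = (1)(2)(-32) / ((0 - 8)(0 + 8)) = -64/(-64) = 1
Hence T_8(x) = 128 x^8 - 256 x^6 + 160 x^4 - 32 x^2 + 1.

T_8(x); series = 128 x^8 - 256 x^6 + 160 x^4 - 32 x^2 + 1


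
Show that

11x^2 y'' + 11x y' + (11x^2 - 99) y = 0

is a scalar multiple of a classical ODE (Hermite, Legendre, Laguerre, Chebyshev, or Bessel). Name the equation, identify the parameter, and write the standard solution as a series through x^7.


All three coefficients share the factor 11; dividing through by 11 gives  x^2 y'' + x y' + (x^2 - 9) y = 0.
This matches the Bessel equation x^2 y'' + x y' + (x^2 - nu^2) y = 0 with nu^2 = 9, so nu = 3; the solution bounded at x = 0 is J_3(x).
Frobenius at x = 0: indicial roots ±nu; for r = nu the recurrence k(k + 2nu) c_k = -c_{k-2} gives the standard series J_nu(x) = sum_{k>=0} (-1)^k / (k! (k+nu)!) (x/2)^(2k+nu). Evaluate the first 3 terms:
  k = 0: (-1)^0 / (0! * 3! * 2^3) x^3 = 1/(1*6*8) x^3 = (1/48) x^3
  k = 1: (-1)^1 / (1! * 4! * 2^5) x^5 = -1/(1*24*32) x^5 = (-1/768) x^5
  k = 2: (-1)^2 / (2! * 5! * 2^7) x^7 = 1/(2*120*128) x^7 = (1/30720) x^7
Hence J_3(x) = x^7/30720 - x^5/768 + x^3/48 + ....

J_3(x); series = x^7/30720 - x^5/768 + x^3/48


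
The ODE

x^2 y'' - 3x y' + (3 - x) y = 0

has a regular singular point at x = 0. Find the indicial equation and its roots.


Divide by x^2 to reach normal form y'' + P_1(x) y' + P_2(x) y = 0 with P_1(x) = -3/x and P_2(x) = -1/x + 3/x^2.
x = 0 is a singular point because the y'-coefficient -3/x has a pole at x = 0 and the y-coefficient -1/x + 3/x^2 has a pole at x = 0.
It is a regular singular point because x P_1(x) = p(x) = -3 and x^2 P_2(x) = q(x) = 3 - x are polynomials, hence analytic at x = 0.
p(0) = -3,  q(0) = 3.
Indicial equation: r(r-1) + p(0) r + q(0) = 0, i.e. r^2 + (p(0) - 1) r + q(0) = 0, i.e. r^2 - 4 r + 3 = 0.
Discriminant: (-4)^2 - 4(3) = 4, so r = (4 ± 2)/2.
Solving: r_1 = 3, r_2 = 1.

indicial: r^2 - 4 r + 3 = 0; roots r_1 = 3, r_2 = 1


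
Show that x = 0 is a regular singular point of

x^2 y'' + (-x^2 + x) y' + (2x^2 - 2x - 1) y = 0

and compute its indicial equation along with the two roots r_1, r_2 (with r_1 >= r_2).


Divide by x^2 to reach normal form y'' + P_1(x) y' + P_2(x) y = 0 with P_1(x) = -1 + 1/x and P_2(x) = 2 - 2/x - 1/x^2.
x = 0 is a singular point because the y'-coefficient -1 + 1/x has a pole at x = 0 and the y-coefficient 2 - 2/x - 1/x^2 has a pole at x = 0.
It is a regular singular point because x P_1(x) = p(x) = 1 - x and x^2 P_2(x) = q(x) = 2x^2 - 2x - 1 are polynomials, hence analytic at x = 0.
p(0) = 1,  q(0) = -1.
Indicial equation: r(r-1) + p(0) r + q(0) = 0, i.e. r^2 + (p(0) - 1) r + q(0) = 0, i.e. r^2 - 1 = 0.
Discriminant: (0)^2 - 4(-1) = 4, so r = (0 ± 2)/2.
Solving: r_1 = 1, r_2 = -1.

indicial: r^2 - 1 = 0; roots r_1 = 1, r_2 = -1


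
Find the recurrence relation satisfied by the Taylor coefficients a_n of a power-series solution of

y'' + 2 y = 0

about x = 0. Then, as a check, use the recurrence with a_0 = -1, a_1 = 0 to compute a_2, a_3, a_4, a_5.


Substitute y = sum_n a_n x^n into y'' + (const) y = 0.
y''(x) = sum_{n>=0} (n+2)(n+1) a_{n+2} x^n.
The ODE becomes sum_n [(n+2)(n+1) a_{n+2} + 2 a_n] x^n = 0.
Setting each coefficient to zero gives the recurrence:
  (n+2)(n+1) a_{n+2} + 2 a_n = 0,
  a_{n+2} = -2 / ((n+1)(n+2)) a_n.

Check with a_0 = -1, a_1 = 0 (apply the recurrence for n = 0, 1, 2, 3): a_0 = -1, a_1 = 0, a_2 = 1, a_3 = 0, a_4 = -1/6, a_5 = 0.

a_{n+2} = -2/((n+1)(n+2)) * a_n; check: a_0 = -1, a_1 = 0, a_2 = 1, a_3 = 0, a_4 = -1/6, a_5 = 0


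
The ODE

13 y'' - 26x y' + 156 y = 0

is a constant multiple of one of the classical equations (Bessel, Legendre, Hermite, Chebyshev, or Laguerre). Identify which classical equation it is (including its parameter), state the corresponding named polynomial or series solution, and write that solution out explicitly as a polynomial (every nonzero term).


All three coefficients share the factor 13; dividing through by 13 gives  y'' - 2x y' + 12 y = 0.
This matches the Hermite equation y'' - 2x y' + 2n y = 0 with 2n = 12, so n = 6; the polynomial solution is H_6(x).
With y = sum_k a_k x^k, matching x^k gives (k+2)(k+1) a_{k+2} = 2(k - n) a_k = 2(k - 6) a_k. The right side vanishes at k = 6, so the series with the parity of 6 terminates at degree 6.
Standard normalization: leading coefficient of H_n is 2^n, so a_6 = 2^6 = 64. Work downward with a_k = (k+1)(k+2) a_{k+2} / (2(k - n)):
  a_4 = (5)(6)(64) / (2(4 - 6)) = 1920/(-4) = -480
  a_2 = (3)(4)(-480) / (2(2 - 6)) = -5760/(-8) = 720
  a_0 = (1)(2)(720) / (2(0 - 6)) = 1440/(-12) = -120
Hence H_6(x) = 64 x^6 - 480 x^4 + 720 x^2 - 120.

H_6(x); series = 64 x^6 - 480 x^4 + 720 x^2 - 120


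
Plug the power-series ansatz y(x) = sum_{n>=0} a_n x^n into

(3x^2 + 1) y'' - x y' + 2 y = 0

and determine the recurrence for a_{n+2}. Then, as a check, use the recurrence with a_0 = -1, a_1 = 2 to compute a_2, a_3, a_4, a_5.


Substitute y = sum_n a_n x^n.
(1 + 3 x^2) y'' contributes (n+2)(n+1) a_{n+2} + 3 n(n-1) a_n at x^n.
-x y'(x) contributes -n a_n at x^n.
2 y(x) contributes 2 a_n at x^n.
Matching x^n: (n+2)(n+1) a_{n+2} + (3 n(n-1) - n + 2) a_n = 0.
Thus a_{n+2} = (-3 n(n-1) + n - 2) / ((n+1)(n+2)) * a_n.

Check with a_0 = -1, a_1 = 2 (apply the recurrence for n = 0, 1, 2, 3): a_0 = -1, a_1 = 2, a_2 = 1, a_3 = -1/3, a_4 = -1/2, a_5 = 17/60.

a_(n+2) = (-3 n(n-1) + n - 2) / ((n+1)(n+2)) * a_n; check: a_0 = -1, a_1 = 2, a_2 = 1, a_3 = -1/3, a_4 = -1/2, a_5 = 17/60


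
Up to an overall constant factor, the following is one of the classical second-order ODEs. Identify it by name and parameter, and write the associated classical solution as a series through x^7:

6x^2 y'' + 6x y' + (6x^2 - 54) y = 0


All three coefficients share the factor 6; dividing through by 6 gives  x^2 y'' + x y' + (x^2 - 9) y = 0.
This matches the Bessel equation x^2 y'' + x y' + (x^2 - nu^2) y = 0 with nu^2 = 9, so nu = 3; the solution bounded at x = 0 is J_3(x).
Frobenius at x = 0: indicial roots ±nu; for r = nu the recurrence k(k + 2nu) c_k = -c_{k-2} gives the standard series J_nu(x) = sum_{k>=0} (-1)^k / (k! (k+nu)!) (x/2)^(2k+nu). Evaluate the first 3 terms:
  k = 0: (-1)^0 / (0! * 3! * 2^3) x^3 = 1/(1*6*8) x^3 = (1/48) x^3
  k = 1: (-1)^1 / (1! * 4! * 2^5) x^5 = -1/(1*24*32) x^5 = (-1/768) x^5
  k = 2: (-1)^2 / (2! * 5! * 2^7) x^7 = 1/(2*120*128) x^7 = (1/30720) x^7
Hence J_3(x) = x^7/30720 - x^5/768 + x^3/48 + ....

J_3(x); series = x^7/30720 - x^5/768 + x^3/48


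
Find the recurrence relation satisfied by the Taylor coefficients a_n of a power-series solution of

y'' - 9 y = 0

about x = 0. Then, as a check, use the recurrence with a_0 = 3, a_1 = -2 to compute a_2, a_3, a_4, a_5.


Substitute y = sum_n a_n x^n into y'' + (const) y = 0.
y''(x) = sum_{n>=0} (n+2)(n+1) a_{n+2} x^n.
The ODE becomes sum_n [(n+2)(n+1) a_{n+2} - 9 a_n] x^n = 0.
Setting each coefficient to zero gives the recurrence:
  (n+2)(n+1) a_{n+2} - 9 a_n = 0,
  a_{n+2} = 9 / ((n+1)(n+2)) a_n.

Check with a_0 = 3, a_1 = -2 (apply the recurrence for n = 0, 1, 2, 3): a_0 = 3, a_1 = -2, a_2 = 27/2, a_3 = -3, a_4 = 81/8, a_5 = -27/20.

a_{n+2} = 9/((n+1)(n+2)) * a_n; check: a_0 = 3, a_1 = -2, a_2 = 27/2, a_3 = -3, a_4 = 81/8, a_5 = -27/20


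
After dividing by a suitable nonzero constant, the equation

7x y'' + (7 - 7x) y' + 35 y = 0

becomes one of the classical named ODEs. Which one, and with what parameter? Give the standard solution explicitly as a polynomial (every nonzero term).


All three coefficients share the factor 7; dividing through by 7 gives  x y'' + (1 - x) y' + 5 y = 0.
This matches the Laguerre equation x y'' + (1 - x) y' + n y = 0 with n = 5; the polynomial solution is L_5(x).
With y = sum_k a_k x^k, matching x^k gives (k+1)k a_{k+1} + (k+1) a_{k+1} - k a_k + n a_k = 0, i.e. (k+1)^2 a_{k+1} = (k - n) a_k = (k - 5) a_k. The right side vanishes at k = 5, so the series terminates at degree 5.
Standard normalization L_n(0) = 1 gives a_0 = 1. Work upward with a_{k+1} = (k - 5) a_k / (k+1)^2:
  a_1 = (0 - 5)(1) / 1^2 = -5/1 = -5
  a_2 = (1 - 5)(-5) / 2^2 = 20/4 = 5
  a_3 = (2 - 5)(5) / 3^2 = -15/9 = -5/3
  a_4 = (3 - 5)(-5/3) / 4^2 = (10/3)/16 = 5/24
  a_5 = (4 - 5)(5/24) / 5^2 = (-5/24)/25 = -1/120
Hence L_5(x) = -x^5/120 + 5 x^4/24 - 5 x^3/3 + 5 x^2 - 5 x + 1.

L_5(x); series = -x^5/120 + 5 x^4/24 - 5 x^3/3 + 5 x^2 - 5 x + 1


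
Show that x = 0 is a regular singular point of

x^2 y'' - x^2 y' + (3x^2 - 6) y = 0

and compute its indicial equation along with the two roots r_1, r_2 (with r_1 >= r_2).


Divide by x^2 to reach normal form y'' + P_1(x) y' + P_2(x) y = 0 with P_1(x) = -1 and P_2(x) = 3 - 6/x^2.
x = 0 is a singular point because the y-coefficient 3 - 6/x^2 has a pole at x = 0.
It is a regular singular point because x P_1(x) = p(x) = -x and x^2 P_2(x) = q(x) = 3x^2 - 6 are polynomials, hence analytic at x = 0.
p(0) = 0,  q(0) = -6.
Indicial equation: r(r-1) + p(0) r + q(0) = 0, i.e. r^2 + (p(0) - 1) r + q(0) = 0, i.e. r^2 - 1 r - 6 = 0.
Discriminant: (-1)^2 - 4(-6) = 25, so r = (1 ± 5)/2.
Solving: r_1 = 3, r_2 = -2.

indicial: r^2 - 1 r - 6 = 0; roots r_1 = 3, r_2 = -2


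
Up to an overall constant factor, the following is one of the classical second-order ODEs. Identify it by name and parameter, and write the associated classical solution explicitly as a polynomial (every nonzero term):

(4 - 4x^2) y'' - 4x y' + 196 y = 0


All three coefficients share the factor 4; dividing through by 4 gives  (1 - x^2) y'' - x y' + 49 y = 0.
This matches the Chebyshev equation (1 - x^2) y'' - x y' + n^2 y = 0 (note the -x y' term, not -2x y') with n^2 = 49, so n = 7; the polynomial solution is T_7(x).
With y = sum_k a_k x^k, matching x^k gives (k+2)(k+1) a_{k+2} = (k^2 - n^2) a_k = (k - 7)(k + 7) a_k. The right side vanishes at k = 7, so the series with the parity of 7 terminates at degree 7.
Standard normalization: leading coefficient of T_n is 2^(n-1), so a_7 = 2^6 = 64. Work downward with a_k = (k+1)(k+2) a_{k+2} / ((k - 7)(k + 7)):
  a_5 = (6)(7)(64) / ((5 - 7)(5 + 7)) = 2688/(-24) = -112
  a_3 = (4)(5)(-112) / ((3 - 7)(3 + 7)) = -2240/(-40) = 56
  a_1 = (2)(3)(56) / ((1 - 7)(1 + 7)) = 336/(-48) = -7
Hence T_7(x) = 64 x^7 - 112 x^5 + 56 x^3 - 7 x.

T_7(x); series = 64 x^7 - 112 x^5 + 56 x^3 - 7 x


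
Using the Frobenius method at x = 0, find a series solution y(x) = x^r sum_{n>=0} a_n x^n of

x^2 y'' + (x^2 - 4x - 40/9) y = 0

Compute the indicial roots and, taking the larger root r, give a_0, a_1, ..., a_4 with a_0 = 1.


Write in Frobenius form y'' + (p(x)/x) y' + (q(x)/x^2) y = 0:
  p(x) = 0,  q(x) = x^2 - 4x - 40/9.
Indicial equation: r(r-1) + (0) r + (-40/9) = 0 -> roots r_1 = 8/3, r_2 = -5/3.
Take r = r_1 = 8/3. Let y(x) = x^r sum_{n>=0} a_n x^n with a_0 = 1.
Substitute y = x^r sum a_n x^n and match x^{r+n}. The recurrence is
  D(n) a_n - 4 a_{n-1} + 1 a_{n-2} = 0,  where D(n) = (r+n)(r+n-1) + (0)(r+n) + (-40/9).
  a_n = [4 a_{n-1} - 1 a_{n-2}] / D(n).
Since the indicial polynomial factors as (r - r_1)(r - r_2), D(n) = (r_1 + n - r_1)(r_1 + n - r_2) = n(n + 13/3).
Evaluating step by step (a_0 = 1):
  n = 1: D(1) = 1(1 + 13/3) = 16/3; numerator = 4(1) = 4; a_1 = (4)/(16/3) = 3/4
  n = 2: D(2) = 2(2 + 13/3) = 38/3; numerator = 4(3/4) - 1(1) = 2; a_2 = (2)/(38/3) = 3/19
  n = 3: D(3) = 3(3 + 13/3) = 22; numerator = 4(3/19) - 1(3/4) = -9/76; a_3 = (-9/76)/(22) = -9/1672
  n = 4: D(4) = 4(4 + 13/3) = 100/3; numerator = 4(-9/1672) - 1(3/19) = -75/418; a_4 = (-75/418)/(100/3) = -9/1672

r = 8/3; a_0 = 1; a_1 = 3/4; a_2 = 3/19; a_3 = -9/1672; a_4 = -9/1672


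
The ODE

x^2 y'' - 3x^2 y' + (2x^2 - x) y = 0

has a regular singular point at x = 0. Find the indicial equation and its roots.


Divide by x^2 to reach normal form y'' + P_1(x) y' + P_2(x) y = 0 with P_1(x) = -3 and P_2(x) = 2 - 1/x.
x = 0 is a singular point because the y-coefficient 2 - 1/x has a pole at x = 0.
It is a regular singular point because x P_1(x) = p(x) = -3x and x^2 P_2(x) = q(x) = 2x^2 - x are polynomials, hence analytic at x = 0.
p(0) = 0,  q(0) = 0.
Indicial equation: r(r-1) + p(0) r + q(0) = 0, i.e. r^2 + (p(0) - 1) r + q(0) = 0, i.e. r^2 - 1 r = 0.
Discriminant: (-1)^2 - 4(0) = 1, so r = (1 ± 1)/2.
Solving: r_1 = 1, r_2 = 0.

indicial: r^2 - 1 r = 0; roots r_1 = 1, r_2 = 0


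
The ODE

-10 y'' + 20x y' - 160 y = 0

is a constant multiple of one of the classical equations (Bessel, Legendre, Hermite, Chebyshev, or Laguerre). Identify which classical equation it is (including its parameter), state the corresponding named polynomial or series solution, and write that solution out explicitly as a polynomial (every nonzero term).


All three coefficients share the factor -10; dividing through by -10 gives  y'' - 2x y' + 16 y = 0.
This matches the Hermite equation y'' - 2x y' + 2n y = 0 with 2n = 16, so n = 8; the polynomial solution is H_8(x).
With y = sum_k a_k x^k, matching x^k gives (k+2)(k+1) a_{k+2} = 2(k - n) a_k = 2(k - 8) a_k. The right side vanishes at k = 8, so the series with the parity of 8 terminates at degree 8.
Standard normalization: leading coefficient of H_n is 2^n, so a_8 = 2^8 = 256. Work downward with a_k = (k+1)(k+2) a_{k+2} / (2(k - n)):
  a_6 = (7)(8)(256) / (2(6 - 8)) = 14336/(-4) = -3584
  a_4 = (5)(6)(-3584) / (2(4 - 8)) = -107520/(-8) = 13440
  a_2 = (3)(4)(13440) / (2(2 - 8)) = 161280/(-12) = -13440
  a_0 = (1)(2)(-13440) / (2(0 - 8)) = -26880/(-16) = 1680
Hence H_8(x) = 256 x^8 - 3584 x^6 + 13440 x^4 - 13440 x^2 + 1680.

H_8(x); series = 256 x^8 - 3584 x^6 + 13440 x^4 - 13440 x^2 + 1680


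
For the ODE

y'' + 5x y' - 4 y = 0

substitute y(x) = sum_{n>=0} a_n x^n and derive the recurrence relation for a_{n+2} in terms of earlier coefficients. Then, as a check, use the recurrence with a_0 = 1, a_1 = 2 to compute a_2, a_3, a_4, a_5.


Substitute y = sum_n a_n x^n.
y''(x) has coefficient (n+2)(n+1) a_{n+2} at x^n;
5 x y'(x) has coefficient 5 n a_n at x^n (shift);
-4 y(x) has coefficient -4 a_n at x^n.
Matching x^n: (n+2)(n+1) a_{n+2} + (5n - 4) a_n = 0.
Thus a_{n+2} = (-5n + 4) / ((n+1)(n+2)) * a_n.

Check with a_0 = 1, a_1 = 2 (apply the recurrence for n = 0, 1, 2, 3): a_0 = 1, a_1 = 2, a_2 = 2, a_3 = -1/3, a_4 = -1, a_5 = 11/60.

a_(n+2) = (-5n + 4) / ((n+1)(n+2)) * a_n; check: a_0 = 1, a_1 = 2, a_2 = 2, a_3 = -1/3, a_4 = -1, a_5 = 11/60


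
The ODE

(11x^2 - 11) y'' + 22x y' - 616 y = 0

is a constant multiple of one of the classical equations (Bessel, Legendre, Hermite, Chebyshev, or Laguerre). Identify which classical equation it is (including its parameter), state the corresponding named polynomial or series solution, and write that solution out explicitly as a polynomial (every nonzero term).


All three coefficients share the factor -11; dividing through by -11 gives  (1 - x^2) y'' - 2x y' + 56 y = 0.
This matches the Legendre equation (1 - x^2) y'' - 2x y' + n(n+1) y = 0 (note the -2x y' term) with n(n+1) = 56, so n = 7; the polynomial solution is P_7(x).
With y = sum_k a_k x^k, matching x^k gives (k+2)(k+1) a_{k+2} = [k(k+1) - n(n+1)] a_k = (k - 7)(k + 8) a_k. The right side vanishes at k = 7, so the series with the parity of 7 terminates at degree 7.
Standard normalization (P_n(1) = 1): leading coefficient (2n)!/(2^n (n!)^2) = 87178291200/(128*25401600) = 429/16, so a_7 = 429/16. Work downward with a_k = (k+1)(k+2) a_{k+2} / ((k - 7)(k + 8)):
  a_5 = (6)(7)(429/16) / ((5 - 7)(5 + 8)) = (9009/8)/(-26) = -693/16
  a_3 = (4)(5)(-693/16) / ((3 - 7)(3 + 8)) = (-3465/4)/(-44) = 315/16
  a_1 = (2)(3)(315/16) / ((1 - 7)(1 + 8)) = (945/8)/(-54) = -35/16
Hence P_7(x) = 429 x^7/16 - 693 x^5/16 + 315 x^3/16 - 35 x/16.

P_7(x); series = 429 x^7/16 - 693 x^5/16 + 315 x^3/16 - 35 x/16


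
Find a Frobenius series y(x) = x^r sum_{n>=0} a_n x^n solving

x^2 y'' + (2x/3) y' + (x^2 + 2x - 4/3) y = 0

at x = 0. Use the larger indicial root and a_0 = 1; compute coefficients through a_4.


Write in Frobenius form y'' + (p(x)/x) y' + (q(x)/x^2) y = 0:
  p(x) = 2/3,  q(x) = x^2 + 2x - 4/3.
Indicial equation: r(r-1) + (2/3) r + (-4/3) = 0 -> roots r_1 = 4/3, r_2 = -1.
Take r = r_1 = 4/3. Let y(x) = x^r sum_{n>=0} a_n x^n with a_0 = 1.
Substitute y = x^r sum a_n x^n and match x^{r+n}. The recurrence is
  D(n) a_n + 2 a_{n-1} + 1 a_{n-2} = 0,  where D(n) = (r+n)(r+n-1) + (2/3)(r+n) + (-4/3).
  a_n = [-2 a_{n-1} - 1 a_{n-2}] / D(n).
Since the indicial polynomial factors as (r - r_1)(r - r_2), D(n) = (r_1 + n - r_1)(r_1 + n - r_2) = n(n + 7/3).
Evaluating step by step (a_0 = 1):
  n = 1: D(1) = 1(1 + 7/3) = 10/3; numerator = -2(1) = -2; a_1 = (-2)/(10/3) = -3/5
  n = 2: D(2) = 2(2 + 7/3) = 26/3; numerator = -2(-3/5) - 1(1) = 1/5; a_2 = (1/5)/(26/3) = 3/130
  n = 3: D(3) = 3(3 + 7/3) = 16; numerator = -2(3/130) - 1(-3/5) = 36/65; a_3 = (36/65)/(16) = 9/260
  n = 4: D(4) = 4(4 + 7/3) = 76/3; numerator = -2(9/260) - 1(3/130) = -6/65; a_4 = (-6/65)/(76/3) = -9/2470

r = 4/3; a_0 = 1; a_1 = -3/5; a_2 = 3/130; a_3 = 9/260; a_4 = -9/2470


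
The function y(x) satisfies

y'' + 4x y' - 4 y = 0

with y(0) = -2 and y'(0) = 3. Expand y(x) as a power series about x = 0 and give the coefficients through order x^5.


Ansatz: y(x) = sum_{n>=0} a_n x^n, so y'(x) = sum_{n>=1} n a_n x^(n-1) and y''(x) = sum_{n>=2} n(n-1) a_n x^(n-2).
Substitute into P(x) y'' + Q(x) y' + R(x) y = 0 with P(x) = 1, Q(x) = 4x, R(x) = -4, and match powers of x.
Initial conditions: a_0 = -2, a_1 = 3.
Setting the coefficient of each power of x to zero and solving order by order (substituting the coefficients already found):
  x^0: 2 a_2 - 4 a_0 = 0  ->  2 a_2 = 4 a_0 = -8  ->  a_2 = -4
  x^1: 6 a_3 = 0  ->  a_3 = 0
  x^2: 12 a_4 + 4 a_2 = 0  ->  12 a_4 = -4 a_2 = 16  ->  a_4 = 4/3
  x^3: 20 a_5 + 8 a_3 = 0  ->  20 a_5 = -8 a_3 = 0  ->  a_5 = 0
Truncated series: y(x) = -2 + 3 x - 4 x^2 + (4/3) x^4 + O(x^6).

a_0 = -2; a_1 = 3; a_2 = -4; a_3 = 0; a_4 = 4/3; a_5 = 0


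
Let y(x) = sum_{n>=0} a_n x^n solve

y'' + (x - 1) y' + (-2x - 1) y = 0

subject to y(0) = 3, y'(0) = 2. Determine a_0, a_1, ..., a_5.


Ansatz: y(x) = sum_{n>=0} a_n x^n, so y'(x) = sum_{n>=1} n a_n x^(n-1) and y''(x) = sum_{n>=2} n(n-1) a_n x^(n-2).
Substitute into P(x) y'' + Q(x) y' + R(x) y = 0 with P(x) = 1, Q(x) = x - 1, R(x) = -2x - 1, and match powers of x.
Initial conditions: a_0 = 3, a_1 = 2.
Setting the coefficient of each power of x to zero and solving order by order (substituting the coefficients already found):
  x^0: 2 a_2 - a_1 - a_0 = 0  ->  2 a_2 = a_1 + a_0 = 5  ->  a_2 = 5/2
  x^1: 6 a_3 - 2 a_2 - 2 a_0 = 0  ->  6 a_3 = 2 a_2 + 2 a_0 = 11  ->  a_3 = 11/6
  x^2: 12 a_4 - 3 a_3 + a_2 - 2 a_1 = 0  ->  12 a_4 = 3 a_3 - a_2 + 2 a_1 = 7  ->  a_4 = 7/12
  x^3: 20 a_5 - 4 a_4 + 2 a_3 - 2 a_2 = 0  ->  20 a_5 = 4 a_4 - 2 a_3 + 2 a_2 = 11/3  ->  a_5 = 11/60
Truncated series: y(x) = 3 + 2 x + (5/2) x^2 + (11/6) x^3 + (7/12) x^4 + (11/60) x^5 + O(x^6).

a_0 = 3; a_1 = 2; a_2 = 5/2; a_3 = 11/6; a_4 = 7/12; a_5 = 11/60


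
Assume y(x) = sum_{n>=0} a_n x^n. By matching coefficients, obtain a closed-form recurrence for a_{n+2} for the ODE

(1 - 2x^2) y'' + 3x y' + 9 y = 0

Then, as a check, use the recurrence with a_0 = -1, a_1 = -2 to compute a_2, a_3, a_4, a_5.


Substitute y = sum_n a_n x^n.
(1 - 2 x^2) y'' contributes (n+2)(n+1) a_{n+2} - 2 n(n-1) a_n at x^n.
3 x y'(x) contributes 3 n a_n at x^n.
9 y(x) contributes 9 a_n at x^n.
Matching x^n: (n+2)(n+1) a_{n+2} + (-2 n(n-1) + 3 n + 9) a_n = 0.
Thus a_{n+2} = (2 n(n-1) - 3 n - 9) / ((n+1)(n+2)) * a_n.

Check with a_0 = -1, a_1 = -2 (apply the recurrence for n = 0, 1, 2, 3): a_0 = -1, a_1 = -2, a_2 = 9/2, a_3 = 4, a_4 = -33/8, a_5 = -6/5.

a_(n+2) = (2 n(n-1) - 3 n - 9) / ((n+1)(n+2)) * a_n; check: a_0 = -1, a_1 = -2, a_2 = 9/2, a_3 = 4, a_4 = -33/8, a_5 = -6/5
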